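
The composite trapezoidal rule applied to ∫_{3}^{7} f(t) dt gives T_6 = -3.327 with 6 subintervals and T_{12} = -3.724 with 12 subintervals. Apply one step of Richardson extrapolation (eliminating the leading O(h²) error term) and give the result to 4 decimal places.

R = (4·T_{12} − T_6) / 3 = (4·(-3.724) − (-3.327))/3 = (-11.569)/3 = -3.8563.

-3.8563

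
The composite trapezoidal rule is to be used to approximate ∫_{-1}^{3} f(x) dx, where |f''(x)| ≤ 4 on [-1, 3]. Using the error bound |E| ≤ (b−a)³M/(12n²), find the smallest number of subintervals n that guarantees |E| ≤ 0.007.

Need 256/(12n²) ≤ 0.007.
n² ≥ 256/(12·0.007) = 3047.62 ⇒ n ≥ 55.2052, so the smallest n is 56.

56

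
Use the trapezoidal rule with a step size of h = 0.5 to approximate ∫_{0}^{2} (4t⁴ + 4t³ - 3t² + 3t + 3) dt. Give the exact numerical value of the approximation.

49

h = (2 − 0)/4 = 0.5.
Nodes t₀,…,t₄ = 0, 0.5, 1, 1.5, 2.
f(t) = 4t⁴ + 4t³ - 3t² + 3t + 3: f₀=3, f₁=4.5, f₂=11, f₃=34.5, f₄=93.
(h/2)·[f₀ + 2f₁ + 2f₂ + 2f₃ + f₄] = 0.25·(196) = 49.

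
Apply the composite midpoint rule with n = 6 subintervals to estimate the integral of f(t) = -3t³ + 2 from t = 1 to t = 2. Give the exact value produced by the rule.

-9.21875

h = (2 − 1)/6 = 0.166667.
Midpoints m₁,…,m₆ = 1.083333, 1.25, 1.416667, 1.583333, 1.75, 1.916667.
f(m₁)=-1.814236, f(m₂)=-3.859375, f(m₃)=-6.529514, f(m₄)=-9.907986, f(m₅)=-14.078125, f(m₆)=-19.123264.
h·[f(m₁) + f(m₂) + f(m₃) + f(m₄) + f(m₅) + f(m₆)] = 0.166667·(-55.3125) = -9.21875.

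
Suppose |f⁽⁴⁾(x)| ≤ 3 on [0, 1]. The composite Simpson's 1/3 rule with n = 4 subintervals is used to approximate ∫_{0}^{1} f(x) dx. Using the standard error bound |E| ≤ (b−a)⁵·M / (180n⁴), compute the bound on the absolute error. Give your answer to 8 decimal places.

0.00006510

|E| ≤ (1)⁵·3 / (180·4⁴) = 3/46080 = 0.00006510.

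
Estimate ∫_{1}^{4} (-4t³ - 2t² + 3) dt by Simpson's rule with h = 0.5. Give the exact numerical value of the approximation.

h = (4 − 1)/6 = 0.5.
Nodes t₀,…,t₆ = 1, 1.5, 2, 2.5, 3, 3.5, 4.
f(t) = -4t³ - 2t² + 3: f₀=-3, f₁=-15, f₂=-37, f₃=-72, f₄=-123, f₅=-193, f₆=-285.
(h/3)·[f₀ + 4f₁ + 2f₂ + 4f₃ + 2f₄ + 4f₅ + f₆] = 0.166667·(-1728) = -288.

-288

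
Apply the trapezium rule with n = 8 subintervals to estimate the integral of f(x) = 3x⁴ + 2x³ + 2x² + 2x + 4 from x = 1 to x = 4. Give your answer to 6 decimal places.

820.348755

h = (4 − 1)/8 = 0.375.
Nodes x₀,…,x₈ = 1, 1.375, 1.75, 2.125, 2.5, 2.875, 3.25, 3.625, 4.
f(x) = 3x⁴ + 2x³ + 2x² + 2x + 4: f₀=13, f₁=26.453857421875, f₂=52.48046875, f₃=97.645263671875, f₄=169.9375, f₅=278.770263671875, f₆=434.98046875, f₇=650.828857421875, f₈=940.
(h/2)·[f₀ + 2f₁ + 2f₂ + 2f₃ + 2f₄ + 2f₅ + 2f₆ + 2f₇ + f₈] = 0.1875·(4375.193359375) = 820.348755.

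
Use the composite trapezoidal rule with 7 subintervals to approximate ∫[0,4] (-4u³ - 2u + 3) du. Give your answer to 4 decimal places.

h = (4 − 0)/7 = 0.571429.
Nodes u₀,…,u₇ = 0, 0.571429, 1.142857, 1.714286, 2.285714, 2.857143, 3.428571, 4.
f(u) = -4u³ - 2u + 3: f₀=3, f₁=1.110787, f₂=-5.256560, f₃=-20.580175, f₄=-49.338192, f₅=-96.008746, f₆=-165.069971, f₇=-261.
(h/2)·[f₀ + 2f₁ + 2f₂ + 2f₃ + 2f₄ + 2f₅ + 2f₆ + f₇] = 0.285714·(-928.285714) = -265.2245.

-265.2245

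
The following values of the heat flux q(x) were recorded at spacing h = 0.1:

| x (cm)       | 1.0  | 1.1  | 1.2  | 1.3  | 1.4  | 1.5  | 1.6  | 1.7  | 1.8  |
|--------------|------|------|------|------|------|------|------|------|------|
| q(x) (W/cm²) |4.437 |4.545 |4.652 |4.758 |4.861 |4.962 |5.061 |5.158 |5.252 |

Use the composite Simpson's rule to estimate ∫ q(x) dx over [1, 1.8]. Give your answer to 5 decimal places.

3.88430

h = 0.1, n = 8.
(h/3)·[y₀ + 4y₁ + 2y₂ + 4y₃ + 2y₄ + 4y₅ + 2y₆ + 4y₇ + y₈] = 0.033333·(116.529) = 3.88430.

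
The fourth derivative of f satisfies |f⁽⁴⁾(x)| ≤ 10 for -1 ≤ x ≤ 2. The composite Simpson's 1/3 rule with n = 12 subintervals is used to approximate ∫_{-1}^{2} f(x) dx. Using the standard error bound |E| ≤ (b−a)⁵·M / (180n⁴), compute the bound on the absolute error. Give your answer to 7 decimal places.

0.0006510

|E| ≤ (3)⁵·10 / (180·12⁴) = 2430/3732480 = 0.0006510.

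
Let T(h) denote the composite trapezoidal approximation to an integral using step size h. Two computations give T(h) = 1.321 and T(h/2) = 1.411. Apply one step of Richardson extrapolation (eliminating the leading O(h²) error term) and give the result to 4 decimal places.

R = (4·T(h/2) − T(h)) / 3 = (4·1.411 − 1.321)/3 = (4.323)/3 = 1.4410.

1.4410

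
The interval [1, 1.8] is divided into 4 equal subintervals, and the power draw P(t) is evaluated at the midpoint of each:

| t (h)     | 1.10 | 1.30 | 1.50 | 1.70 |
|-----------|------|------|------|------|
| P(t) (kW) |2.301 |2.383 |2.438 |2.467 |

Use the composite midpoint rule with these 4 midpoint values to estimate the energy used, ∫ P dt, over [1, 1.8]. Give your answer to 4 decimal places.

1.9178

h = 0.2, n = 4.
h·[y(m₁) + y(m₂) + y(m₃) + y(m₄)] = 0.2·(9.589) = 1.9178.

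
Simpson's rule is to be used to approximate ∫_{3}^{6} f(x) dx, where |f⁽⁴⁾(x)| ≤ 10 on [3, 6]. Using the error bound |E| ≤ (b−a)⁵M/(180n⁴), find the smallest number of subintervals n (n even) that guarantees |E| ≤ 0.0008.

12

Need 2430/(180n⁴) ≤ 0.0008.
n⁴ ≥ 2430/(180·0.0008) = 16875 ⇒ n ≥ 11.3975, so the smallest even n is 12. (n must be even for Simpson's rule.)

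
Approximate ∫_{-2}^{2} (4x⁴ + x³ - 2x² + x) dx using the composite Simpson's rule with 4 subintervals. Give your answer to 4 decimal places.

h = (2 − (-2))/4 = 1.
Nodes x₀,…,x₄ = -2, -1, 0, 1, 2.
f(x) = 4x⁴ + x³ - 2x² + x: f₀=46, f₁=0, f₂=0, f₃=4, f₄=66.
(h/3)·[f₀ + 4f₁ + 2f₂ + 4f₃ + f₄] = 0.333333·(128) = 42.6667.

42.6667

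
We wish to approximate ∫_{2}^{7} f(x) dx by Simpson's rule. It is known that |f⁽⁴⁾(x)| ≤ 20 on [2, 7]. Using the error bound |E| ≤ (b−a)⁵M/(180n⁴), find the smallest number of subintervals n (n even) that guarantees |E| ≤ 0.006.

16

Need 62500/(180n⁴) ≤ 0.006.
n⁴ ≥ 62500/(180·0.006) = 57870.4 ⇒ n ≥ 15.5101, so the smallest even n is 16. (n must be even for Simpson's rule.)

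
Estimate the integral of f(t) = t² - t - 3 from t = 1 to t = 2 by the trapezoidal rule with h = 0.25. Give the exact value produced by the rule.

-2.15625

h = (2 − 1)/4 = 0.25.
Nodes t₀,…,t₄ = 1, 1.25, 1.5, 1.75, 2.
f(t) = t² - t - 3: f₀=-3, f₁=-2.6875, f₂=-2.25, f₃=-1.6875, f₄=-1.
(h/2)·[f₀ + 2f₁ + 2f₂ + 2f₃ + f₄] = 0.125·(-17.25) = -2.15625.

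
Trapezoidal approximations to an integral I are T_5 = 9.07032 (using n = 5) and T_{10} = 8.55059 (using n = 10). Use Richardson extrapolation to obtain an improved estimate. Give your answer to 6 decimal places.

8.377347

R = (4·T_{10} − T_5) / 3 = (4·8.55059 − 9.07032)/3 = (25.13204)/3 = 8.377347.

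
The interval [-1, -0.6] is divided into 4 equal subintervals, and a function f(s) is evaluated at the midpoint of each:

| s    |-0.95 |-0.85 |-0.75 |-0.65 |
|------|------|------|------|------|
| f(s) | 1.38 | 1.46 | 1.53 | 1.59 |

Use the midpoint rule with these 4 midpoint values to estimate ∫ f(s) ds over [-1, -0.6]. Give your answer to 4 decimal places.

0.5960

h = 0.1, n = 4.
h·[y(m₁) + y(m₂) + y(m₃) + y(m₄)] = 0.1·(5.96) = 0.5960.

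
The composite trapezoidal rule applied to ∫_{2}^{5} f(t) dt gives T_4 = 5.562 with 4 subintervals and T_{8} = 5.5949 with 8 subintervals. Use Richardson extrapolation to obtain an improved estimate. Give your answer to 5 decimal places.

5.60587

R = (4·T_{8} − T_4) / 3 = (4·5.5949 − 5.562)/3 = (16.8176)/3 = 5.60587.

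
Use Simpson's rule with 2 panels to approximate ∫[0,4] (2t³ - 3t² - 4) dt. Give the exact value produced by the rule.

h = (4 − 0)/2 = 2.
Nodes t₀,…,t₂ = 0, 2, 4.
f(t) = 2t³ - 3t² - 4: f₀=-4, f₁=0, f₂=76.
(h/3)·[f₀ + 4f₁ + f₂] = 0.666667·(72) = 48.

48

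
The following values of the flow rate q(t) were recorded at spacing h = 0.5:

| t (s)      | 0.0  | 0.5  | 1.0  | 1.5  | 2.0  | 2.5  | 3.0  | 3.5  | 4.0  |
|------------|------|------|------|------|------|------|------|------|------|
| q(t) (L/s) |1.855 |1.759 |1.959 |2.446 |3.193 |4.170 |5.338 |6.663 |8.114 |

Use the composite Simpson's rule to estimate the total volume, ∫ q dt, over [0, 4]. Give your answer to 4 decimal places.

15.1835

h = 0.5, n = 8.
(h/3)·[y₀ + 4y₁ + 2y₂ + 4y₃ + 2y₄ + 4y₅ + 2y₆ + 4y₇ + y₈] = 0.166667·(91.101) = 15.1835.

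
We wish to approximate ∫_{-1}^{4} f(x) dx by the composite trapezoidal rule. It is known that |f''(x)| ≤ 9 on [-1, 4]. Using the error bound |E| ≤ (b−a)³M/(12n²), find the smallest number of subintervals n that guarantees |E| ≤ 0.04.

Need 1125/(12n²) ≤ 0.04.
n² ≥ 1125/(12·0.04) = 2343.75 ⇒ n ≥ 48.4123, so the smallest n is 49.

49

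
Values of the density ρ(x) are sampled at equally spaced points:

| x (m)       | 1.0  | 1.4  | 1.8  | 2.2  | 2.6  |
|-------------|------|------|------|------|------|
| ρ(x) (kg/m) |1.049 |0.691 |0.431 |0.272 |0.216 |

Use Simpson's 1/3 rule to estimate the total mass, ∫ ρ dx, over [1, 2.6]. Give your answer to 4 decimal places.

0.7972

h = 0.4, n = 4.
(h/3)·[y₀ + 4y₁ + 2y₂ + 4y₃ + y₄] = 0.133333·(5.979) = 0.7972.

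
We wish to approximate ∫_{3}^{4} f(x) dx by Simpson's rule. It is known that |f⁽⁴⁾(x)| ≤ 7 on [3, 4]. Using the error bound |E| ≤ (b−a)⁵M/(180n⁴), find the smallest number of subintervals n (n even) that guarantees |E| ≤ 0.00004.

Need 7/(180n⁴) ≤ 0.00004.
n⁴ ≥ 7/(180·0.00004) = 972.222 ⇒ n ≥ 5.5839, so the smallest even n is 6. (n must be even for Simpson's rule.)

6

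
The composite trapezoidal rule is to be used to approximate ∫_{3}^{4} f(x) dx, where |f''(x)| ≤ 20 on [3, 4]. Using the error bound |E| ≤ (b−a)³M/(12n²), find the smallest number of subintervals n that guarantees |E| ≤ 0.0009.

Need 20/(12n²) ≤ 0.0009.
n² ≥ 20/(12·0.0009) = 1851.85 ⇒ n ≥ 43.0331, so the smallest n is 44.

44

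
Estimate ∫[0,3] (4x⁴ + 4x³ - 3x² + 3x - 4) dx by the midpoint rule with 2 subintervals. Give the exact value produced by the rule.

202.734375

h = (3 − 0)/2 = 1.5.
Midpoints m₁,…,m₂ = 0.75, 2.25.
f(m₁)=-0.484375, f(m₂)=135.640625.
h·[f(m₁) + f(m₂)] = 1.5·(135.15625) = 202.734375.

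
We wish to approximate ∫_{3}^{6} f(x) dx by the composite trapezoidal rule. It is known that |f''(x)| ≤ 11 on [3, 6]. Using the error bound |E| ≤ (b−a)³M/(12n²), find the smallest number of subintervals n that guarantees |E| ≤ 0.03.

29

Need 297/(12n²) ≤ 0.03.
n² ≥ 297/(12·0.03) = 825 ⇒ n ≥ 28.7228, so the smallest n is 29.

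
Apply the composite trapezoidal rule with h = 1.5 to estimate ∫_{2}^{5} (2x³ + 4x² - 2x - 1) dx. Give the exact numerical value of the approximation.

464.625

h = (5 − 2)/2 = 1.5.
Nodes x₀,…,x₂ = 2, 3.5, 5.
f(x) = 2x³ + 4x² - 2x - 1: f₀=27, f₁=126.75, f₂=339.
(h/2)·[f₀ + 2f₁ + f₂] = 0.75·(619.5) = 464.625.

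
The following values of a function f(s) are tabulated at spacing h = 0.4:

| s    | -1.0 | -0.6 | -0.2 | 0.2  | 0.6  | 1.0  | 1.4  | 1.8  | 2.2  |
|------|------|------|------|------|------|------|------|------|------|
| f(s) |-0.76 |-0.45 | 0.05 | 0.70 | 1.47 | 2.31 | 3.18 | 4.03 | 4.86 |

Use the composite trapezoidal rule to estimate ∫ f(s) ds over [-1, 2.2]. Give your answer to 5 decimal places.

5.33600

h = 0.4, n = 8.
(h/2)·[y₀ + 2y₁ + 2y₂ + 2y₃ + 2y₄ + 2y₅ + 2y₆ + 2y₇ + y₈] = 0.2·(26.68) = 5.33600.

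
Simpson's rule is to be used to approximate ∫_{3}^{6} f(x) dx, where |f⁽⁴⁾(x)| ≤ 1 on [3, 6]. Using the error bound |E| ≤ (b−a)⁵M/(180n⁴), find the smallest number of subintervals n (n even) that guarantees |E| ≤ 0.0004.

8

Need 243/(180n⁴) ≤ 0.0004.
n⁴ ≥ 243/(180·0.0004) = 3375 ⇒ n ≥ 7.6220, so the smallest even n is 8. (n must be even for Simpson's rule.)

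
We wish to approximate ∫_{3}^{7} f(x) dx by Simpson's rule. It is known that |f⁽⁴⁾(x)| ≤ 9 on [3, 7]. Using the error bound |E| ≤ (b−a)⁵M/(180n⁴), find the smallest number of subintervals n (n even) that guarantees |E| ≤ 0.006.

Need 9216/(180n⁴) ≤ 0.006.
n⁴ ≥ 9216/(180·0.006) = 8533.33 ⇒ n ≥ 9.6112, so the smallest even n is 10. (n must be even for Simpson's rule.)

10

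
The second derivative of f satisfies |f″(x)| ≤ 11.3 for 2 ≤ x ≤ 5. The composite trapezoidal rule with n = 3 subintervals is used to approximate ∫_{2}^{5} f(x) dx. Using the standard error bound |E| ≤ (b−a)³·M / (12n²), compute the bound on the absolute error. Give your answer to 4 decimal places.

2.8250

|E| ≤ (3)³·11.3 / (12·3²) = 305.1/108 = 2.8250.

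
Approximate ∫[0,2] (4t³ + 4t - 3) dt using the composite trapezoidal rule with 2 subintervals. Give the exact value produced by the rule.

h = (2 − 0)/2 = 1.
Nodes t₀,…,t₂ = 0, 1, 2.
f(t) = 4t³ + 4t - 3: f₀=-3, f₁=5, f₂=37.
(h/2)·[f₀ + 2f₁ + f₂] = 0.5·(44) = 22.

22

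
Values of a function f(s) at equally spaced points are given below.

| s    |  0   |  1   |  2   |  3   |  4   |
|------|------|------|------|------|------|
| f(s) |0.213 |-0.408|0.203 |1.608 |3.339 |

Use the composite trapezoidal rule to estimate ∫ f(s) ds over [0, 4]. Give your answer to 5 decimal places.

3.17900

h = 1, n = 4.
(h/2)·[y₀ + 2y₁ + 2y₂ + 2y₃ + y₄] = 0.5·(6.358) = 3.17900.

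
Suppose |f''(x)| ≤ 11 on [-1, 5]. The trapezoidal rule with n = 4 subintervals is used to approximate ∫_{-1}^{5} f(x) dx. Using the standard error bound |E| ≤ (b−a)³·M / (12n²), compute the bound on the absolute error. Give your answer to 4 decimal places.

|E| ≤ (6)³·11 / (12·4²) = 2376/192 = 12.3750.

12.3750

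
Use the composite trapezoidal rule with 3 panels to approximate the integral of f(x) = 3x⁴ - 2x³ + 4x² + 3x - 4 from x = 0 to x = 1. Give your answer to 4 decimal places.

-0.9383

h = (1 − 0)/3 = 0.333333.
Nodes x₀,…,x₃ = 0, 0.333333, 0.666667, 1.
f(x) = 3x⁴ - 2x³ + 4x² + 3x - 4: f₀=-4, f₁=-2.592593, f₂=-0.222222, f₃=4.
(h/2)·[f₀ + 2f₁ + 2f₂ + f₃] = 0.166667·(-5.629630) = -0.9383.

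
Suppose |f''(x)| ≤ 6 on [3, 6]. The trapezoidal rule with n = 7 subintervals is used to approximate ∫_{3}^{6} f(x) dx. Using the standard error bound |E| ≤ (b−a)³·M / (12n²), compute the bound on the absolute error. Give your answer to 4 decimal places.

0.2755

|E| ≤ (3)³·6 / (12·7²) = 162/588 = 0.2755.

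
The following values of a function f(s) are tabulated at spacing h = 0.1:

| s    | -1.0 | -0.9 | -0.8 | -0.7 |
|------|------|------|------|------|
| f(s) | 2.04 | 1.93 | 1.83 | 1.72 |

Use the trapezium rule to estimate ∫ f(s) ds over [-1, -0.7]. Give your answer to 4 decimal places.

0.5640

h = 0.1, n = 3.
(h/2)·[y₀ + 2y₁ + 2y₂ + y₃] = 0.05·(11.28) = 0.5640.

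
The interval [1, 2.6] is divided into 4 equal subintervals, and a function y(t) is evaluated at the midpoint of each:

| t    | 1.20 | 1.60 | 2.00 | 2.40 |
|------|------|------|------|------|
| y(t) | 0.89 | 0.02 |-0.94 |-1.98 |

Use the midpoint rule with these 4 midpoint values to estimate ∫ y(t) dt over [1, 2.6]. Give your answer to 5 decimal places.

h = 0.4, n = 4.
h·[y(m₁) + y(m₂) + y(m₃) + y(m₄)] = 0.4·(-2.01) = -0.80400.

-0.80400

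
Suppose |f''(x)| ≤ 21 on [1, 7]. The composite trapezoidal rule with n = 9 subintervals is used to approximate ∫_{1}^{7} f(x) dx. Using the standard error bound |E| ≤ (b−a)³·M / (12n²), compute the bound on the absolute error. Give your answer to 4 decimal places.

4.6667

|E| ≤ (6)³·21 / (12·9²) = 4536/972 = 4.6667.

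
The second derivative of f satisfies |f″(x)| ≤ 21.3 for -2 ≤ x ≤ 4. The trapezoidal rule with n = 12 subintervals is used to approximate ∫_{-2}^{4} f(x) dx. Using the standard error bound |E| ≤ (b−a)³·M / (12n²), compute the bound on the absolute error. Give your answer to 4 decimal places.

2.6625

|E| ≤ (6)³·21.3 / (12·12²) = 4600.8/1728 = 2.6625.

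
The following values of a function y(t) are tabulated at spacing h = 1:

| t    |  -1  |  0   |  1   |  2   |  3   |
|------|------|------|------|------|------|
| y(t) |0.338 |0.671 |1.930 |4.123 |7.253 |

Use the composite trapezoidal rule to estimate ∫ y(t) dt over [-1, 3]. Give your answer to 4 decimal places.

h = 1, n = 4.
(h/2)·[y₀ + 2y₁ + 2y₂ + 2y₃ + y₄] = 0.5·(21.039) = 10.5195.

10.5195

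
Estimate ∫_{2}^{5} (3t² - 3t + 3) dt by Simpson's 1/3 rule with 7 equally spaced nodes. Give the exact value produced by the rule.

94.5

h = (5 − 2)/6 = 0.5.
Nodes t₀,…,t₆ = 2, 2.5, 3, 3.5, 4, 4.5, 5.
f(t) = 3t² - 3t + 3: f₀=9, f₁=14.25, f₂=21, f₃=29.25, f₄=39, f₅=50.25, f₆=63.
(h/3)·[f₀ + 4f₁ + 2f₂ + 4f₃ + 2f₄ + 4f₅ + f₆] = 0.166667·(567) = 94.5.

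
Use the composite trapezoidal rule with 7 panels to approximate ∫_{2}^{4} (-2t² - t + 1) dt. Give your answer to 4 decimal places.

h = (4 − 2)/7 = 0.285714.
Nodes t₀,…,t₇ = 2, 2.285714, 2.571429, 2.857143, 3.142857, 3.428571, 3.714286, 4.
f(t) = -2t² - t + 1: f₀=-9, f₁=-11.734694, f₂=-14.795918, f₃=-18.183673, f₄=-21.897959, f₅=-25.938776, f₆=-30.306122, f₇=-35.
(h/2)·[f₀ + 2f₁ + 2f₂ + 2f₃ + 2f₄ + 2f₅ + 2f₆ + f₇] = 0.142857·(-289.714286) = -41.3878.

-41.3878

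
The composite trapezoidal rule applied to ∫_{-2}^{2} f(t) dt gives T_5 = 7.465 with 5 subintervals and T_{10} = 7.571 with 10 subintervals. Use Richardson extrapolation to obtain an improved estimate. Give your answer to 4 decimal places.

7.6063

R = (4·T_{10} − T_5) / 3 = (4·7.571 − 7.465)/3 = (22.819)/3 = 7.6063.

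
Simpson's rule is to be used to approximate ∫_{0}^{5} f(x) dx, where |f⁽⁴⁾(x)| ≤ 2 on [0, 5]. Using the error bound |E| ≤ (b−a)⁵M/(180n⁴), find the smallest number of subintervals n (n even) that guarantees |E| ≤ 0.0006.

16

Need 6250/(180n⁴) ≤ 0.0006.
n⁴ ≥ 6250/(180·0.0006) = 57870.4 ⇒ n ≥ 15.5101, so the smallest even n is 16. (n must be even for Simpson's rule.)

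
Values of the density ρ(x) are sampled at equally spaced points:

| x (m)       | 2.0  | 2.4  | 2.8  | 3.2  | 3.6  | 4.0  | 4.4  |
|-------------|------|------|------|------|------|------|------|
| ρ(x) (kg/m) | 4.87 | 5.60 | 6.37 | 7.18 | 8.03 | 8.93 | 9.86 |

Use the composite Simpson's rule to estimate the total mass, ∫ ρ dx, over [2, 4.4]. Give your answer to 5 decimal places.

h = 0.4, n = 6.
(h/3)·[y₀ + 4y₁ + 2y₂ + 4y₃ + 2y₄ + 4y₅ + y₆] = 0.133333·(130.37) = 17.38267.

17.38267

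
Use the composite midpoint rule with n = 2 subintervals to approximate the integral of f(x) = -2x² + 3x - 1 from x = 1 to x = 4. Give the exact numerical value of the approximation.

h = (4 − 1)/2 = 1.5.
Midpoints m₁,…,m₂ = 1.75, 3.25.
f(m₁)=-1.875, f(m₂)=-12.375.
h·[f(m₁) + f(m₂)] = 1.5·(-14.25) = -21.375.

-21.375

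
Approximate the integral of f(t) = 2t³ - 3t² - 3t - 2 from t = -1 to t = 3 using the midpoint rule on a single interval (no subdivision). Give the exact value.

M = (b−a)·f(1) = 4·(-6) = -24.

-24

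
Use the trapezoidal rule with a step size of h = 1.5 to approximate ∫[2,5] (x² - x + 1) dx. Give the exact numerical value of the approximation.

32.625

h = (5 − 2)/2 = 1.5.
Nodes x₀,…,x₂ = 2, 3.5, 5.
f(x) = x² - x + 1: f₀=3, f₁=9.75, f₂=21.
(h/2)·[f₀ + 2f₁ + f₂] = 0.75·(43.5) = 32.625.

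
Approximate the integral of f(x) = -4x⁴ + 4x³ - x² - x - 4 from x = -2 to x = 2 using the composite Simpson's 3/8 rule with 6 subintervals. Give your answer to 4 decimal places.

h = (2 − (-2))/6 = 0.666667.
Nodes x₀,…,x₆ = -2, -1.333333, -0.666667, 0, 0.666667, 1.333333, 2.
f(x) = -4x⁴ + 4x³ - x² - x - 4: f₀=-102, f₁=-26.567901, f₂=-5.753086, f₃=-4, f₄=-4.716049, f₅=-10.271605, f₆=-42.
(3h/8)·[f₀ + 3f₁ + 3f₂ + 2f₃ + 3f₄ + 3f₅ + f₆] = 0.25·(-293.925926) = -73.4815.

-73.4815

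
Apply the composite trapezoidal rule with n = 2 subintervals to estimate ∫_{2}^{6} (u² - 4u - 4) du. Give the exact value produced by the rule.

h = (6 − 2)/2 = 2.
Nodes u₀,…,u₂ = 2, 4, 6.
f(u) = u² - 4u - 4: f₀=-8, f₁=-4, f₂=8.
(h/2)·[f₀ + 2f₁ + f₂] = 1·(-8) = -8.

-8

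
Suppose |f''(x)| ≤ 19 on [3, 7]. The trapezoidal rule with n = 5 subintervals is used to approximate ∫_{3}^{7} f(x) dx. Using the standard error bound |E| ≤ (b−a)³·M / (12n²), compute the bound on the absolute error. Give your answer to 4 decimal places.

4.0533

|E| ≤ (4)³·19 / (12·5²) = 1216/300 = 4.0533.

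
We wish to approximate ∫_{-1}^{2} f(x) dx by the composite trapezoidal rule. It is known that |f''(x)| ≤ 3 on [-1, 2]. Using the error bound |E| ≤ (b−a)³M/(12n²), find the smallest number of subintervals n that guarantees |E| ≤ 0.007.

32

Need 81/(12n²) ≤ 0.007.
n² ≥ 81/(12·0.007) = 964.286 ⇒ n ≥ 31.0530, so the smallest n is 32.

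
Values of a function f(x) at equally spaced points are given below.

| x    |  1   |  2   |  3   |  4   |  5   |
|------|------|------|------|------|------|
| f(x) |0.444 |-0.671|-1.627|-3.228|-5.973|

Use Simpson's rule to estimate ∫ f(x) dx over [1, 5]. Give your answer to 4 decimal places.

h = 1, n = 4.
(h/3)·[y₀ + 4y₁ + 2y₂ + 4y₃ + y₄] = 0.333333·(-24.379) = -8.1263.

-8.1263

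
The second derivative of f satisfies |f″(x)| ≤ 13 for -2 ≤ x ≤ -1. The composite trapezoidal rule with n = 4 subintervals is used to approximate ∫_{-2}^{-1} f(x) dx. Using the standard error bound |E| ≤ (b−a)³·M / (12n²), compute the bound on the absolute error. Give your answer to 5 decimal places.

|E| ≤ (1)³·13 / (12·4²) = 13/192 = 0.06771.

0.06771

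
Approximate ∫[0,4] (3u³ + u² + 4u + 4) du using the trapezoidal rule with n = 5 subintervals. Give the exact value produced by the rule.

269.44

h = (4 − 0)/5 = 0.8.
Nodes u₀,…,u₅ = 0, 0.8, 1.6, 2.4, 3.2, 4.
f(u) = 3u³ + u² + 4u + 4: f₀=4, f₁=9.376, f₂=25.248, f₃=60.832, f₄=125.344, f₅=228.
(h/2)·[f₀ + 2f₁ + 2f₂ + 2f₃ + 2f₄ + f₅] = 0.4·(673.6) = 269.44.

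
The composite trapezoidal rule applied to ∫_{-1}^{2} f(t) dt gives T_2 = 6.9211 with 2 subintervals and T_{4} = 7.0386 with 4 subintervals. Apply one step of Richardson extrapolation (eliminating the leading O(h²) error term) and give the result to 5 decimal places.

R = (4·T_{4} − T_2) / 3 = (4·7.0386 − 6.9211)/3 = (21.2333)/3 = 7.07777.

7.07777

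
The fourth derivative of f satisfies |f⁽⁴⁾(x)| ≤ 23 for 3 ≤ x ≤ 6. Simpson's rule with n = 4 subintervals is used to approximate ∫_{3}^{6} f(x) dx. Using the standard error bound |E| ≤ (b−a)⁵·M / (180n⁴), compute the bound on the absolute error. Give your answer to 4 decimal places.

|E| ≤ (3)⁵·23 / (180·4⁴) = 5589/46080 = 0.1213.

0.1213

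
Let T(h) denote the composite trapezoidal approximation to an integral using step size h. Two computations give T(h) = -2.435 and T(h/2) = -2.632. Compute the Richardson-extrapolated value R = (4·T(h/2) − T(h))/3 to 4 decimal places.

-2.6977

R = (4·T(h/2) − T(h)) / 3 = (4·(-2.632) − (-2.435))/3 = (-8.093)/3 = -2.6977.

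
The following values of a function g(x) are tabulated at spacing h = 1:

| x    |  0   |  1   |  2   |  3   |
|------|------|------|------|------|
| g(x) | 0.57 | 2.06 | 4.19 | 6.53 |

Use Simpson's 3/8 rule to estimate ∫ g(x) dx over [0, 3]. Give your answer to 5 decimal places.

9.69375

h = 1, n = 3.
(3h/8)·[y₀ + 3y₁ + 3y₂ + y₃] = 0.375·(25.85) = 9.69375.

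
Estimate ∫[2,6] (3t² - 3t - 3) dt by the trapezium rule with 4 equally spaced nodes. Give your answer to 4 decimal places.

151.5556

h = (6 − 2)/3 = 1.333333.
Nodes t₀,…,t₃ = 2, 3.333333, 4.666667, 6.
f(t) = 3t² - 3t - 3: f₀=3, f₁=20.333333, f₂=48.333333, f₃=87.
(h/2)·[f₀ + 2f₁ + 2f₂ + f₃] = 0.666667·(227.333333) = 151.5556.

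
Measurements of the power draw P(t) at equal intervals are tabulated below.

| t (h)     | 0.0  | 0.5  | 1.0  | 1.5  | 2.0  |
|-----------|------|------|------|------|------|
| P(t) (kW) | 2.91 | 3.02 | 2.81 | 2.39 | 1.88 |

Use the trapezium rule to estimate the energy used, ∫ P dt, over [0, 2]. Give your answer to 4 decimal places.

h = 0.5, n = 4.
(h/2)·[y₀ + 2y₁ + 2y₂ + 2y₃ + y₄] = 0.25·(21.23) = 5.3075.

5.3075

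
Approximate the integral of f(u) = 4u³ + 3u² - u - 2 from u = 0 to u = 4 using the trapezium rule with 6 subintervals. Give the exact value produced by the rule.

h = (4 − 0)/6 = 0.666667.
Nodes u₀,…,u₆ = 0, 0.666667, 1.333333, 2, 2.666667, 3.333333, 4.
f(u) = 4u³ + 3u² - u - 2: f₀=-2, f₁=-0.148148, f₂=11.481481, f₃=40, f₄=92.518519, f₅=176.148148, f₆=298.
(h/2)·[f₀ + 2f₁ + 2f₂ + 2f₃ + 2f₄ + 2f₅ + f₆] = 0.333333·(936) = 312.

312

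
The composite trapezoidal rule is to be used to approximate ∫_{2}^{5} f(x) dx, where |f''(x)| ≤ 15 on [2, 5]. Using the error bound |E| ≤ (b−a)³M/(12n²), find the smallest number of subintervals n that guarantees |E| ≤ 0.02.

42

Need 405/(12n²) ≤ 0.02.
n² ≥ 405/(12·0.02) = 1687.5 ⇒ n ≥ 41.0792, so the smallest n is 42.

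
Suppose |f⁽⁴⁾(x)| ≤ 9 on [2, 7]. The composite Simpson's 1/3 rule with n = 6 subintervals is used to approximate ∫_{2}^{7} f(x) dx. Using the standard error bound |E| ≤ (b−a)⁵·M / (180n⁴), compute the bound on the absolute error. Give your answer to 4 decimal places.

0.1206

|E| ≤ (5)⁵·9 / (180·6⁴) = 28125/233280 = 0.1206.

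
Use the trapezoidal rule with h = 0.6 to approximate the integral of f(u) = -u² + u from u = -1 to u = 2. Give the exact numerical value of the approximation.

h = (2 − (-1))/5 = 0.6.
Nodes u₀,…,u₅ = -1, -0.4, 0.2, 0.8, 1.4, 2.
f(u) = -u² + u: f₀=-2, f₁=-0.56, f₂=0.16, f₃=0.16, f₄=-0.56, f₅=-2.
(h/2)·[f₀ + 2f₁ + 2f₂ + 2f₃ + 2f₄ + f₅] = 0.3·(-5.6) = -1.68.

-1.68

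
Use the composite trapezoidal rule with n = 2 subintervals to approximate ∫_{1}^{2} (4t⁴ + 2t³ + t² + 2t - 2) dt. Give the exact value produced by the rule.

38.375

h = (2 − 1)/2 = 0.5.
Nodes t₀,…,t₂ = 1, 1.5, 2.
f(t) = 4t⁴ + 2t³ + t² + 2t - 2: f₀=7, f₁=30.25, f₂=86.
(h/2)·[f₀ + 2f₁ + f₂] = 0.25·(153.5) = 38.375.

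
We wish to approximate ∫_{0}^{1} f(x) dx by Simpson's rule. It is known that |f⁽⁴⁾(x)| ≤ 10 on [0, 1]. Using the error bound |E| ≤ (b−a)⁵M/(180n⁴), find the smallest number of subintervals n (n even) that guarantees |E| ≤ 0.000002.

Need 10/(180n⁴) ≤ 0.000002.
n⁴ ≥ 10/(180·0.000002) = 27777.8 ⇒ n ≥ 12.9099, so the smallest even n is 14. (n must be even for Simpson's rule.)

14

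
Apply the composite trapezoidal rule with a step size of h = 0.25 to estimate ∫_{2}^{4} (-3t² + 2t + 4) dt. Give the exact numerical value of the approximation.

-36.0625

h = (4 − 2)/8 = 0.25.
Nodes t₀,…,t₈ = 2, 2.25, 2.5, 2.75, 3, 3.25, 3.5, 3.75, 4.
f(t) = -3t² + 2t + 4: f₀=-4, f₁=-6.6875, f₂=-9.75, f₃=-13.1875, f₄=-17, f₅=-21.1875, f₆=-25.75, f₇=-30.6875, f₈=-36.
(h/2)·[f₀ + 2f₁ + 2f₂ + 2f₃ + 2f₄ + 2f₅ + 2f₆ + 2f₇ + f₈] = 0.125·(-288.5) = -36.0625.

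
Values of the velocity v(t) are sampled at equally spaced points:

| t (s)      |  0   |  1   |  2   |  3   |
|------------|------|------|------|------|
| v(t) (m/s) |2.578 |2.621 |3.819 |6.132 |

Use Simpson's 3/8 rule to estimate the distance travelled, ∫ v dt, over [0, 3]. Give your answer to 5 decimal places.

h = 1, n = 3.
(3h/8)·[y₀ + 3y₁ + 3y₂ + y₃] = 0.375·(28.030) = 10.51125.

10.51125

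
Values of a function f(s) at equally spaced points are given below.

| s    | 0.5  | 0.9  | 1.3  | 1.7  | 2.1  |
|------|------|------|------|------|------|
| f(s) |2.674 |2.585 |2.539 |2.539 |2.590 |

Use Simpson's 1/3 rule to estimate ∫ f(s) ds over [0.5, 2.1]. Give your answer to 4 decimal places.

h = 0.4, n = 4.
(h/3)·[y₀ + 4y₁ + 2y₂ + 4y₃ + y₄] = 0.133333·(30.838) = 4.1117.

4.1117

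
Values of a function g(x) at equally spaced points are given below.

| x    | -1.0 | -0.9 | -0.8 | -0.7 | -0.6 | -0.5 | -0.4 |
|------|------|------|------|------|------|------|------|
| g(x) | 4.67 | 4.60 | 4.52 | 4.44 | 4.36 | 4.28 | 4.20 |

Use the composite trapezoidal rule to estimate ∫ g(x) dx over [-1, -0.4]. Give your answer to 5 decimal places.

2.66350

h = 0.1, n = 6.
(h/2)·[y₀ + 2y₁ + 2y₂ + 2y₃ + 2y₄ + 2y₅ + y₆] = 0.05·(53.27) = 2.66350.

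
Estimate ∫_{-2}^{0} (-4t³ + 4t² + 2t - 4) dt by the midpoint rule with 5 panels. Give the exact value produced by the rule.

h = (0 − (-2))/5 = 0.4.
Midpoints m₁,…,m₅ = -1.8, -1.4, -1, -0.6, -0.2.
f(m₁)=28.688, f(m₂)=12.016, f(m₃)=2, f(m₄)=-2.896, f(m₅)=-4.208.
h·[f(m₁) + f(m₂) + f(m₃) + f(m₄) + f(m₅)] = 0.4·(35.6) = 14.24.

14.24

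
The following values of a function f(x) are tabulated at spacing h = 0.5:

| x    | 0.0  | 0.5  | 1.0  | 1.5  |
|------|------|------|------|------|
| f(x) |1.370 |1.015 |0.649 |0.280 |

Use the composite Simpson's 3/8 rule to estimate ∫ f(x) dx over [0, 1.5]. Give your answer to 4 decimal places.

1.2454

h = 0.5, n = 3.
(3h/8)·[y₀ + 3y₁ + 3y₂ + y₃] = 0.1875·(6.642) = 1.2454.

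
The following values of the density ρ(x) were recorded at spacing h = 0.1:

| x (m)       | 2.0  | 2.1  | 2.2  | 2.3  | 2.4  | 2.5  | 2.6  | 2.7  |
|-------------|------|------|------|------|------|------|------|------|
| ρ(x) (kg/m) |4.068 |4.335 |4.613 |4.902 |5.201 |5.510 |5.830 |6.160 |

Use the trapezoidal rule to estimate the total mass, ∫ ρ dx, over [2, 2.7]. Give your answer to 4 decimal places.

h = 0.1, n = 7.
(h/2)·[y₀ + 2y₁ + 2y₂ + 2y₃ + 2y₄ + 2y₅ + 2y₆ + y₇] = 0.05·(71.010) = 3.5505.

3.5505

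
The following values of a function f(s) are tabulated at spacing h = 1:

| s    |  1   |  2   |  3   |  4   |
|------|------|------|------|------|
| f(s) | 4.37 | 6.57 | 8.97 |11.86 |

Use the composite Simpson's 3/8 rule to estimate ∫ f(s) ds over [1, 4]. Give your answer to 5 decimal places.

23.56875

h = 1, n = 3.
(3h/8)·[y₀ + 3y₁ + 3y₂ + y₃] = 0.375·(62.85) = 23.56875.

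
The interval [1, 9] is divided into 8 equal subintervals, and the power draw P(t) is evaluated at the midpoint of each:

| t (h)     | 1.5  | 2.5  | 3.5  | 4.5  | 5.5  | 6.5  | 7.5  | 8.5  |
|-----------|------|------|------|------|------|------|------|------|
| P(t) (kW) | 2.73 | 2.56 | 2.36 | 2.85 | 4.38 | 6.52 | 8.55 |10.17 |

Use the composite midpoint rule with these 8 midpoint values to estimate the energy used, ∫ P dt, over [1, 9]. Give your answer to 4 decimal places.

h = 1, n = 8.
h·[y(m₁) + y(m₂) + y(m₃) + y(m₄) + y(m₅) + y(m₆) + y(m₇) + y(m₈)] = 1·(40.12) = 40.1200.

40.1200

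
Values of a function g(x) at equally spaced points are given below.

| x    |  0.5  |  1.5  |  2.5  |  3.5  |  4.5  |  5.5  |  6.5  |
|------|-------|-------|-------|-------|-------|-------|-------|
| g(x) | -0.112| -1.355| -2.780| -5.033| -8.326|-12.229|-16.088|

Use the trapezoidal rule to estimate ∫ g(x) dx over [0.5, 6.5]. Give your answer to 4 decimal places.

h = 1, n = 6.
(h/2)·[y₀ + 2y₁ + 2y₂ + 2y₃ + 2y₄ + 2y₅ + y₆] = 0.5·(-75.646) = -37.8230.

-37.8230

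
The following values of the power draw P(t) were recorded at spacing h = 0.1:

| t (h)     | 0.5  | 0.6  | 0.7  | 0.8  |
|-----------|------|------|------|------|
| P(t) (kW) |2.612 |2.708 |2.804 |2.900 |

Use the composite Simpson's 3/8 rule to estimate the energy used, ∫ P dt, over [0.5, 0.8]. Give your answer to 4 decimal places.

h = 0.1, n = 3.
(3h/8)·[y₀ + 3y₁ + 3y₂ + y₃] = 0.0375·(22.048) = 0.8268.

0.8268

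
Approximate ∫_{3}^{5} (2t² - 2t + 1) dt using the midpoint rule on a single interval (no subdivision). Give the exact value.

50

M = (b−a)·f(4) = 2·(25) = 50.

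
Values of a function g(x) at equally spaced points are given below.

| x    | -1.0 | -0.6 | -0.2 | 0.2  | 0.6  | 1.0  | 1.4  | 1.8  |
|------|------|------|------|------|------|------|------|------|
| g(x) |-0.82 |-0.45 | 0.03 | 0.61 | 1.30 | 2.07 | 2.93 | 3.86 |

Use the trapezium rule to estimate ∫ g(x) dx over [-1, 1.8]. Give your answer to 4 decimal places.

3.2040

h = 0.4, n = 7.
(h/2)·[y₀ + 2y₁ + 2y₂ + 2y₃ + 2y₄ + 2y₅ + 2y₆ + y₇] = 0.2·(16.02) = 3.2040.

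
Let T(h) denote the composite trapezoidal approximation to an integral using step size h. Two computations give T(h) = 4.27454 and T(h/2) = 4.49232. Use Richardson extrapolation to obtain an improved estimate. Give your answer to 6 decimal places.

R = (4·T(h/2) − T(h)) / 3 = (4·4.49232 − 4.27454)/3 = (13.69474)/3 = 4.564913.

4.564913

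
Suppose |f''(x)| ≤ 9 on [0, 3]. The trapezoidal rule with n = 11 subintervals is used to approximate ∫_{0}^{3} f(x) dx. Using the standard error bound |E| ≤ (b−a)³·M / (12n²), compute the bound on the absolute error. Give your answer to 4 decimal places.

|E| ≤ (3)³·9 / (12·11²) = 243/1452 = 0.1674.

0.1674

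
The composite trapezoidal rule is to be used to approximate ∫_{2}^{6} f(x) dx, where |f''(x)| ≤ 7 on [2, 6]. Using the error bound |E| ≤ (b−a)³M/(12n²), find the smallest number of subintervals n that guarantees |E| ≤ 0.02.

44

Need 448/(12n²) ≤ 0.02.
n² ≥ 448/(12·0.02) = 1866.67 ⇒ n ≥ 43.2049, so the smallest n is 44.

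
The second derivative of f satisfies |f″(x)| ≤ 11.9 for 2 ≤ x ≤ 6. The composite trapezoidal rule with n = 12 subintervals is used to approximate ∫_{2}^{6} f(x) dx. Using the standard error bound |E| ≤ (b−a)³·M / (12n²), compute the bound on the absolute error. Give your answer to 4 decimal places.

0.4407

|E| ≤ (4)³·11.9 / (12·12²) = 761.6/1728 = 0.4407.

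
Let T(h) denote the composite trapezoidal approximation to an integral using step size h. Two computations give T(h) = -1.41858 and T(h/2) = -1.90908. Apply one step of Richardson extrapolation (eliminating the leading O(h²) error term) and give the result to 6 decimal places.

R = (4·T(h/2) − T(h)) / 3 = (4·(-1.90908) − (-1.41858))/3 = (-6.21774)/3 = -2.072580.

-2.072580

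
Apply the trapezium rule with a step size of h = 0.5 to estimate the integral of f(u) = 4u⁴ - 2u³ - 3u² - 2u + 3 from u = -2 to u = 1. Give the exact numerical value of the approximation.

39.875

h = (1 − (-2))/6 = 0.5.
Nodes u₀,…,u₆ = -2, -1.5, -1, -0.5, 0, 0.5, 1.
f(u) = 4u⁴ - 2u³ - 3u² - 2u + 3: f₀=75, f₁=26.25, f₂=8, f₃=3.75, f₄=3, f₅=1.25, f₆=0.
(h/2)·[f₀ + 2f₁ + 2f₂ + 2f₃ + 2f₄ + 2f₅ + f₆] = 0.25·(159.5) = 39.875.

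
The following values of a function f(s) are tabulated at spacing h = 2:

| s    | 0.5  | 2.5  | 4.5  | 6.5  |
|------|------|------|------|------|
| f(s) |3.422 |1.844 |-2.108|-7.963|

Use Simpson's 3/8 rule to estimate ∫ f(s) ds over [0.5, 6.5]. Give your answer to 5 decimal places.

-3.99975

h = 2, n = 3.
(3h/8)·[y₀ + 3y₁ + 3y₂ + y₃] = 0.75·(-5.333) = -3.99975.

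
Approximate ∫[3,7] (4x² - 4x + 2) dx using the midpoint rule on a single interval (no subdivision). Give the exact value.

328

M = (b−a)·f(5) = 4·(82) = 328.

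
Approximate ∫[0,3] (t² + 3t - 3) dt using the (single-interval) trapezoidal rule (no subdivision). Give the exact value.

18

T = (b−a)/2 · [f(0) + f(3)] = 1.5·[(-3) + 15] = 18.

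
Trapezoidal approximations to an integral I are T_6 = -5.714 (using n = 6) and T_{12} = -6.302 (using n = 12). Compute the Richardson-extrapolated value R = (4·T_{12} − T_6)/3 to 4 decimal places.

R = (4·T_{12} − T_6) / 3 = (4·(-6.302) − (-5.714))/3 = (-19.494)/3 = -6.4980.

-6.4980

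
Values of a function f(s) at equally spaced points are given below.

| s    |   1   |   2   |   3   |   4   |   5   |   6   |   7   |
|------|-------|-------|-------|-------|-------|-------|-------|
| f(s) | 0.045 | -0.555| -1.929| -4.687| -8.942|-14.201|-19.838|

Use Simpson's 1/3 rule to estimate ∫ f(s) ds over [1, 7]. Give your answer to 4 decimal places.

-39.7690

h = 1, n = 6.
(h/3)·[y₀ + 4y₁ + 2y₂ + 4y₃ + 2y₄ + 4y₅ + y₆] = 0.333333·(-119.307) = -39.7690.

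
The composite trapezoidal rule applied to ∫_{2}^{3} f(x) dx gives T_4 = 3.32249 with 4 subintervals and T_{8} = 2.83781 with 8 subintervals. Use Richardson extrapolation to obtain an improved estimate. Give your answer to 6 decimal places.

R = (4·T_{8} − T_4) / 3 = (4·2.83781 − 3.32249)/3 = (8.02875)/3 = 2.676250.

2.676250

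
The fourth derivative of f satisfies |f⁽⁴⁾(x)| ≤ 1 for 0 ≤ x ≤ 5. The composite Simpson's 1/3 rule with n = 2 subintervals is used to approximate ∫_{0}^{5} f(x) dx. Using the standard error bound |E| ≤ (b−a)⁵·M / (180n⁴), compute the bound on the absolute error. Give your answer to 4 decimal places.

1.0851

|E| ≤ (5)⁵·1 / (180·2⁴) = 3125/2880 = 1.0851.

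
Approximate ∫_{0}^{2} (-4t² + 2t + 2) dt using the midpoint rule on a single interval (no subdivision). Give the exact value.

0

M = (b−a)·f(1) = 2·(0) = 0.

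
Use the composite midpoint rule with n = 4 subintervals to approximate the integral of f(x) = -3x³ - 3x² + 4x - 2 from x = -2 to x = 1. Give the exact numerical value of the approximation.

h = (1 − (-2))/4 = 0.75.
Midpoints m₁,…,m₄ = -1.625, -0.875, -0.125, 0.625.
f(m₁)=-3.548828125, f(m₂)=-5.787109375, f(m₃)=-2.541015625, f(m₄)=-1.404296875.
h·[f(m₁) + f(m₂) + f(m₃) + f(m₄)] = 0.75·(-13.28125) = -9.9609375.

-9.9609375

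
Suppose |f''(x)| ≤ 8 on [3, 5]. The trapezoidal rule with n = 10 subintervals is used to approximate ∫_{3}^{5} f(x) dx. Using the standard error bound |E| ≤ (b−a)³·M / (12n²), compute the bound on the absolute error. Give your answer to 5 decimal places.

|E| ≤ (2)³·8 / (12·10²) = 64/1200 = 0.05333.

0.05333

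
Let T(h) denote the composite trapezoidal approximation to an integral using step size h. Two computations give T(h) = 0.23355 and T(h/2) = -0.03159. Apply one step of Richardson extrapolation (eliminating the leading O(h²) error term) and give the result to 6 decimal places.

R = (4·T(h/2) − T(h)) / 3 = (4·(-0.03159) − 0.23355)/3 = (-0.35991)/3 = -0.119970.

-0.119970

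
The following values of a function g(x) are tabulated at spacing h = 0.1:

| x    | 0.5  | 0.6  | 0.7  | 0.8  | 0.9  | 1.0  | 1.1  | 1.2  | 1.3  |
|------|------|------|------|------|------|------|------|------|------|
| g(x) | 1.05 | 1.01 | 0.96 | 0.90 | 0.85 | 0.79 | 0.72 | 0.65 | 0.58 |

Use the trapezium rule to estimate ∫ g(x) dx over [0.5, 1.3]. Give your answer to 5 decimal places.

0.66950

h = 0.1, n = 8.
(h/2)·[y₀ + 2y₁ + 2y₂ + 2y₃ + 2y₄ + 2y₅ + 2y₆ + 2y₇ + y₈] = 0.05·(13.39) = 0.66950.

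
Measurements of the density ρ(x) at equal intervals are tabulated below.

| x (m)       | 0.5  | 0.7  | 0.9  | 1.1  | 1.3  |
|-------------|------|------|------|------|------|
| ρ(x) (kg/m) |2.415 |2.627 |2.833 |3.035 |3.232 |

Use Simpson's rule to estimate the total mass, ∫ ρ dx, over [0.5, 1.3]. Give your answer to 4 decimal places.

h = 0.2, n = 4.
(h/3)·[y₀ + 4y₁ + 2y₂ + 4y₃ + y₄] = 0.066667·(33.961) = 2.2641.

2.2641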